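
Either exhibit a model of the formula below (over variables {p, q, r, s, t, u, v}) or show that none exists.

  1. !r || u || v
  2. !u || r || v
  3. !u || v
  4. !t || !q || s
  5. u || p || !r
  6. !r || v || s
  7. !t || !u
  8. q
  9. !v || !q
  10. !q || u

UNSATISFIABLE

The clause (q) is unit, so q = true.
The clause (!v) is unit, so v = false.
The clause (!u) is unit, so u = false.
But (u) is also a unit clause — contradiction.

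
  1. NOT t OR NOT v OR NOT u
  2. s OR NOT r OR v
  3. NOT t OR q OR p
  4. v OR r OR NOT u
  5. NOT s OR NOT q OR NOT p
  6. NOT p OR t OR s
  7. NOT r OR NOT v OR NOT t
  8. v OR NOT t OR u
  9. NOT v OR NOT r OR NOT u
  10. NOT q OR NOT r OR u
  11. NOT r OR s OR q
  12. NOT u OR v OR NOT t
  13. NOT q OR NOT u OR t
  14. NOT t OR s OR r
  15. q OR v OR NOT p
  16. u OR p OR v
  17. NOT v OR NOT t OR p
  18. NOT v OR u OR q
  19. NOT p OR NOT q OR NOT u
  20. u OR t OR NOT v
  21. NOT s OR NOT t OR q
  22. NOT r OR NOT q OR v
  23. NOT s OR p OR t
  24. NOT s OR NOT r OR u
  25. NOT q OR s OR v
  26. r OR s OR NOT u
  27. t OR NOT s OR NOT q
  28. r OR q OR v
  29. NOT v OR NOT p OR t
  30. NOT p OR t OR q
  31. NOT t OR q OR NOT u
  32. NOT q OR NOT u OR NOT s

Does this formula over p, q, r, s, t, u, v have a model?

Suppose t = false.
Suppose p = false.
Unit clause (NOT s) forces s = false.
Suppose r = false.
Unit clause (NOT u) forces u = false.
Unit clause (v) forces v = true.
Now (NOT v) is unsatisfied and unit — conflict.
Backtrack on r: now try r = true.
Unit clause (v) forces v = true.
Unit clause (NOT u) forces u = false.
Now (u) is unsatisfied and unit — conflict.
Neither r = true nor r = false works.
Backtrack on p: now try p = true.
Unit clause (s) forces s = true.
Unit clause (NOT q) forces q = false.
Now (q) is unsatisfied and unit — conflict.
Neither p = true nor p = false works.
Backtrack on t: now try t = true.
Suppose v = false.
Unit clause (u) forces u = true.
Now (NOT u) is unsatisfied and unit — conflict.
Backtrack on v: now try v = true.
Unit clause (NOT u) forces u = false.
Unit clause (NOT r) forces r = false.
Unit clause (s) forces s = true.
Unit clause (p) forces p = true.
Unit clause (NOT q) forces q = false.
Now (q) is unsatisfied and unit — conflict.
Neither v = true nor v = false works.
Neither t = true nor t = false works.
No assignment satisfies every clause.

No, unsatisfiable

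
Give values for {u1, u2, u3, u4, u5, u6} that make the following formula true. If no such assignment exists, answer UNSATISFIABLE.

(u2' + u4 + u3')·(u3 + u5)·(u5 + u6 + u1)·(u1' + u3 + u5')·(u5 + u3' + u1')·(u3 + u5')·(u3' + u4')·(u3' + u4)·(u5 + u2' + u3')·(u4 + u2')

Suppose u3 = 1.
The clause (u4') is unit, so u4 = 0.
That conflicts with the unit clause (u4).
So u3 must be the other value — set u3 = 0.
The clause (u5) is unit, so u5 = 1.
That conflicts with the unit clause (u5').
Both values of u3 lead to a conflict.

UNSATISFIABLE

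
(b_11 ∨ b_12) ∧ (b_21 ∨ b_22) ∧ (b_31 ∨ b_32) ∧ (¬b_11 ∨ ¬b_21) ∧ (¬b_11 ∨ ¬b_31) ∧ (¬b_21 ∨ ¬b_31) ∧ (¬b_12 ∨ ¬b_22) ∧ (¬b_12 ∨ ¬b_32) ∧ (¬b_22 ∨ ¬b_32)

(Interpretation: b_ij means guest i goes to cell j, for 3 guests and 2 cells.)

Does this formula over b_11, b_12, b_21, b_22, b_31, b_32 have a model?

Try b_11 = True.
(¬b_21) alone gives b_21 = False.
(b_22) alone gives b_22 = True.
(¬b_31) alone gives b_31 = False.
(b_32) alone gives b_32 = True.
That conflicts with the unit clause (¬b_32).
That branch fails; take b_11 = False instead.
(b_12) alone gives b_12 = True.
(¬b_22) alone gives b_22 = False.
(b_21) alone gives b_21 = True.
(¬b_31) alone gives b_31 = False.
(b_32) alone gives b_32 = True.
That conflicts with the unit clause (¬b_32).
Either choice for b_11 ends in contradiction.
No assignment satisfies every clause.

No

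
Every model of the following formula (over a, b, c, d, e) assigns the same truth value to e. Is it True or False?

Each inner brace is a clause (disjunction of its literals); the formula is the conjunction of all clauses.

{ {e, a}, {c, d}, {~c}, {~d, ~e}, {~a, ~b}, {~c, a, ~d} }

False

Suppose e = 1.
Unit clause (~c) forces c = 0.
Unit clause (d) forces d = 1.
That conflicts with the unit clause (~d).
So every satisfying assignment has e = False.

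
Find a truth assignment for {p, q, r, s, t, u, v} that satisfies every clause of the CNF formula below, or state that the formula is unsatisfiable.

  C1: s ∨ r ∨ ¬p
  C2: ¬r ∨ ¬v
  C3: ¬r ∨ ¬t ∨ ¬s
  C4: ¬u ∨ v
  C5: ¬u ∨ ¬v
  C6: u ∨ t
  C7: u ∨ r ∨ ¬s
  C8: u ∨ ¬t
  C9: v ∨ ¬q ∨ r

UNSATISFIABLE

Case r = False:
Case s = True:
From the singleton clause (u), u = True.
From the singleton clause (v), v = True.
But (¬v) is also a unit clause — contradiction.
Undo s and try s = False.
From the singleton clause (¬p), p = False.
Case u = False:
From the singleton clause (t), t = True.
But (¬t) is also a unit clause — contradiction.
Undo u and try u = True.
From the singleton clause (v), v = True.
But (¬v) is also a unit clause — contradiction.
Both values of u lead to a conflict.
Both values of s lead to a conflict.
Undo r and try r = True.
From the singleton clause (¬v), v = False.
From the singleton clause (¬u), u = False.
From the singleton clause (t), t = True.
But (¬t) is also a unit clause — contradiction.
Both values of r lead to a conflict.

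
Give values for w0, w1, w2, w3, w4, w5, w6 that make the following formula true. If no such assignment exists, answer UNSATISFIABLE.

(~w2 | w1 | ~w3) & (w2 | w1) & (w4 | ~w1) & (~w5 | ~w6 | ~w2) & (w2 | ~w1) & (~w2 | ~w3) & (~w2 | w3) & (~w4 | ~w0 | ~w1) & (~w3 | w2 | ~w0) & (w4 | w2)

UNSATISFIABLE

Case w2 = 1:
The clause (~w3) is unit, so w3 = 0.
That conflicts with the unit clause (w3).
That branch fails; take w2 = 0 instead.
The clause (w1) is unit, so w1 = 1.
That conflicts with the unit clause (~w1).
Both values of w2 lead to a conflict.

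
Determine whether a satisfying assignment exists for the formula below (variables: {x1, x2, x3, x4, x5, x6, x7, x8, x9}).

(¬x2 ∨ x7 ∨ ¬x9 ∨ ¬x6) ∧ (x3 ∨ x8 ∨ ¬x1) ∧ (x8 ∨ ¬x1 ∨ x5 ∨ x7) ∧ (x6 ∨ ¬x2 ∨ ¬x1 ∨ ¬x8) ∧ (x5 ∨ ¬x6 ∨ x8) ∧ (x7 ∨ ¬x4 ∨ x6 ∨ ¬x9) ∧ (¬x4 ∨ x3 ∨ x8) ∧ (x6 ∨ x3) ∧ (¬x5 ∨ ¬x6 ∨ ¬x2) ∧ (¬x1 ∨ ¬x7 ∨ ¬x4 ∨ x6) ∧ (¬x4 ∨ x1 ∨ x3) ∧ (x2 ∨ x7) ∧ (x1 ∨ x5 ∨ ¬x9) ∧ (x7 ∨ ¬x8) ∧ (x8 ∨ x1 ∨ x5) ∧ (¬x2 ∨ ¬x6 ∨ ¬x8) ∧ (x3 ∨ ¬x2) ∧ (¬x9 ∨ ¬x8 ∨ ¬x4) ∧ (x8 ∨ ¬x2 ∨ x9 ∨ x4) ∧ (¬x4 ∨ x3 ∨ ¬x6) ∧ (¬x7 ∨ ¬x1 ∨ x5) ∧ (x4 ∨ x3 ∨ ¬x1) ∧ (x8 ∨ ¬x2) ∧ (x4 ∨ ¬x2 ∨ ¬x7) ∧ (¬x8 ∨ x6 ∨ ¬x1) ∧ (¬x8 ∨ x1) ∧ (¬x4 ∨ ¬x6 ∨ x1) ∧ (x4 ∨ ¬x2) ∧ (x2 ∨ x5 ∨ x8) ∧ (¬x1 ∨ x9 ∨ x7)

Yes

Suppose x6 = False.
Unit clause (x3) forces x3 = True.
Suppose x2 = False.
Unit clause (x7) forces x7 = True.
Suppose x1 = True.
Unit clause (¬x4) forces x4 = False.
Unit clause (x5) forces x5 = True.
Unit clause (¬x8) forces x8 = False.
No clause remains; x9 is free.
A satisfying assignment: x1 ↦ True,  x2 ↦ False,  x3 ↦ True,  x4 ↦ False,  x5 ↦ True,  x6 ↦ False,  x7 ↦ True,  x8 ↦ False,  x9 ↦ True.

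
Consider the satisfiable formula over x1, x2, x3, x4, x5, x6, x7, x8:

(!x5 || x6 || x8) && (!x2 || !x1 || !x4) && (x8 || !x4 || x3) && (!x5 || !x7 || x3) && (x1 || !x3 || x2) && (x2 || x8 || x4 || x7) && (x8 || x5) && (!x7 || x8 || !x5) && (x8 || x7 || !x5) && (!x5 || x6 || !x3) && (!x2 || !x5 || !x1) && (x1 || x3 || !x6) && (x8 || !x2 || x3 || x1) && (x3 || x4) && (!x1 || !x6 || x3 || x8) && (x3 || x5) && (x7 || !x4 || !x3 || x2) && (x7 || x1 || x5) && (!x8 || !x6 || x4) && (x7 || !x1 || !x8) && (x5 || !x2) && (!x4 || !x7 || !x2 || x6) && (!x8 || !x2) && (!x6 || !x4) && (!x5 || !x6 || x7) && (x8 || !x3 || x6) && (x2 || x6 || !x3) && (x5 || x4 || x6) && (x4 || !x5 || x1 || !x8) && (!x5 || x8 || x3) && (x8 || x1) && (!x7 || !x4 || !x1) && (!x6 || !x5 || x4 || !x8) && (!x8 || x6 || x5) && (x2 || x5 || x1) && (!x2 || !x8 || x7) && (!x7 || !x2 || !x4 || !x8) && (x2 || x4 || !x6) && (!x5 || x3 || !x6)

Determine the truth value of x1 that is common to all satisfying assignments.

False

Suppose x1 = true.
Branch on x2: set x2 = false.
Branch on x8: set x8 = true.
(x7) alone gives x7 = true.
(!x4) alone gives x4 = false.
(x3) alone gives x3 = true.
(!x6) alone gives x6 = false.
But (x6) is also a unit clause — contradiction.
Backtrack on x8: now try x8 = false.
(x5) alone gives x5 = true.
(x6) alone gives x6 = true.
(!x7) alone gives x7 = false.
But (x7) is also a unit clause — contradiction.
Both values of x8 lead to a conflict.
Backtrack on x2: now try x2 = true.
(!x4) alone gives x4 = false.
(!x5) alone gives x5 = false.
But (x5) is also a unit clause — contradiction.
Both values of x2 lead to a conflict.
So every satisfying assignment has x1 = False.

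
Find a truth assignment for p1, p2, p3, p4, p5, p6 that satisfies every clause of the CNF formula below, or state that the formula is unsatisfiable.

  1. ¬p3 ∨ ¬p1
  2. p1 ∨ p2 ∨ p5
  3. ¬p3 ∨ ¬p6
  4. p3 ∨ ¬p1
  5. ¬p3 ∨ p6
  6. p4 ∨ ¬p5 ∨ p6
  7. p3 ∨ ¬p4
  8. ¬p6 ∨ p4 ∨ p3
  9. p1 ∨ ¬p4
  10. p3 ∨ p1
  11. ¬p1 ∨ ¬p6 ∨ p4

Case p3 = False:
The clause (¬p1) is unit, so p1 = False.
But (p1) is also a unit clause — contradiction.
That branch fails; take p3 = True instead.
The clause (¬p1) is unit, so p1 = False.
The clause (¬p6) is unit, so p6 = False.
But (p6) is also a unit clause — contradiction.
Neither p3 = True nor p3 = False works.

UNSATISFIABLE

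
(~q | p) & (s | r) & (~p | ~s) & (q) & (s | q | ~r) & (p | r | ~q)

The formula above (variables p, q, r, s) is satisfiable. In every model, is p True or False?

True

Suppose p = 0.
The clause (~q) is unit, so q = 0.
But (q) is also a unit clause — contradiction.
So every satisfying assignment has p = True.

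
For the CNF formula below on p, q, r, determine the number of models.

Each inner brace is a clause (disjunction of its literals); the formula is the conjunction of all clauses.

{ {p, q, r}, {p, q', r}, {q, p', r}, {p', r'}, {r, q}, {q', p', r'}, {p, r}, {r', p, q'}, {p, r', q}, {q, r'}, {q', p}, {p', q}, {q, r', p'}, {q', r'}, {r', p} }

1

There are 2^3 = 8 truth assignments over (p, q, r).
Check each against the 15 clauses (columns in the order p, q, r):
  F F F  ✗ fails (p + q + r)
  F F T  ✗ fails (p + r' + q)
  F T F  ✗ fails (p + q' + r)
  F T T  ✗ fails (r' + p + q')
  T F F  ✗ fails (q + p' + r)
  T F T  ✗ fails (p' + r')
  T T F  ✓ satisfies all
  T T T  ✗ fails (p' + r')
1 of the 8 rows is a model.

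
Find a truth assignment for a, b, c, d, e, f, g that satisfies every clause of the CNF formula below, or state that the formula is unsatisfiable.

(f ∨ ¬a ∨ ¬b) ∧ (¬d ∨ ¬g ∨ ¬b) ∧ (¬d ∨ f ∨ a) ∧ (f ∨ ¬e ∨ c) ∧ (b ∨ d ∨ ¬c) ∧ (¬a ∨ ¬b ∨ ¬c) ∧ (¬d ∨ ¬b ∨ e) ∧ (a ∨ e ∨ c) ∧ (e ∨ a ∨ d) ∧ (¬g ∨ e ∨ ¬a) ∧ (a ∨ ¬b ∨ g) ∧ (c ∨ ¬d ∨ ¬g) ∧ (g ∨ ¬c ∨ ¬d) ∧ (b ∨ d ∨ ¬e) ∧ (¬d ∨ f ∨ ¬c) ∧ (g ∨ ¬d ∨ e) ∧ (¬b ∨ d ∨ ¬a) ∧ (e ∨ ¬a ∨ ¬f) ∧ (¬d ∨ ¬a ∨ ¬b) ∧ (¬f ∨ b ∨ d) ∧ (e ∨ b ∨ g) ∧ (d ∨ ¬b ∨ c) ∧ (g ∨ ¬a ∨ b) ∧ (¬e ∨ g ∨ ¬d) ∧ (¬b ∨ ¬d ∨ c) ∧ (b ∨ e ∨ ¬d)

a ↦ True, b ↦ False, c ↦ True, d ↦ True, e ↦ True, f ↦ True, g ↦ True

Try f = True.
Try e = True.
Try b = False.
From the singleton clause (d), d = True.
From the singleton clause (g), g = True.
From the singleton clause (c), c = True.
All clauses hold; a can take either value.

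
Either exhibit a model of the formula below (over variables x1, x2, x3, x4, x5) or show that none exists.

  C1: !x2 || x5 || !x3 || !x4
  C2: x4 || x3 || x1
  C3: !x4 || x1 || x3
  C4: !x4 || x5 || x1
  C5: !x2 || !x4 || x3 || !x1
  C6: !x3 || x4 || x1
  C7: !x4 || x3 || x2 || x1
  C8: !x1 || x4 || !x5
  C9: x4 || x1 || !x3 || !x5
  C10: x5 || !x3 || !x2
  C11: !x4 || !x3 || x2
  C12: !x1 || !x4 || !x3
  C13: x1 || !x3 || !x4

Branch on x4: set x4 = true.
Branch on x1: set x1 = true.
From the singleton clause (!x3), x3 = false.
From the singleton clause (!x2), x2 = false.
Every clause is now satisfied; x5 is unconstrained.

x1: true, x2: false, x3: false, x4: true, x5: false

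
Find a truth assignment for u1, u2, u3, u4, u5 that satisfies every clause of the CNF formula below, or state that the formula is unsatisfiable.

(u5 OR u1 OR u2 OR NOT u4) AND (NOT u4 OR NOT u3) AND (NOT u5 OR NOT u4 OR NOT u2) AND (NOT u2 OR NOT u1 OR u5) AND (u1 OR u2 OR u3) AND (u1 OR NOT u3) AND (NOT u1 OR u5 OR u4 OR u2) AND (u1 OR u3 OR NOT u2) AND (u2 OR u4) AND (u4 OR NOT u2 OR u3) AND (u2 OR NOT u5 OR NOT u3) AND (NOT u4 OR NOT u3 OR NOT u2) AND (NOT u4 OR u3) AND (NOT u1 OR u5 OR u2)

u1=true,  u2=true,  u3=true,  u4=false,  u5=true

Branch on u4: set u4 = false.
The clause (u2) is unit, so u2 = true.
The clause (u3) is unit, so u3 = true.
The clause (u1) is unit, so u1 = true.
The clause (u5) is unit, so u5 = true.
All clauses are satisfied.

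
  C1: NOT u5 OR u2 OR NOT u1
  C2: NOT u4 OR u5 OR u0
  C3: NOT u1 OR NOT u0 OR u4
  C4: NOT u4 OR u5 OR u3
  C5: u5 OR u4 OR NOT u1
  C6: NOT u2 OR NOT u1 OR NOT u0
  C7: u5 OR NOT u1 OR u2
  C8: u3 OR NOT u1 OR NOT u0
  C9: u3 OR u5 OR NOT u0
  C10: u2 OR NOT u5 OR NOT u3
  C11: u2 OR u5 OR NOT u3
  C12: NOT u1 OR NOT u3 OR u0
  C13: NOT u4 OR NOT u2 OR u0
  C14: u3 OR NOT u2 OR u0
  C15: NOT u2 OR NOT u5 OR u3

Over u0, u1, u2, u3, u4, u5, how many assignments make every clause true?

11

There are 2^6 = 64 truth assignments over (u0, u1, u2, u3, u4, u5).
Split on u1. With u1 = true, the clauses containing u1 are satisfied and NOT u1 drops from the rest; 0 of the 2^5 = 32 assignments to the other variables satisfy what remains.
With u1 = false, by the same count on the reduced clause set, 11 assignments work.
(One model: u0=F, u1=F, u2=F, u3=F, u4=F, u5=F.)
Total: 0 + 11 = 11.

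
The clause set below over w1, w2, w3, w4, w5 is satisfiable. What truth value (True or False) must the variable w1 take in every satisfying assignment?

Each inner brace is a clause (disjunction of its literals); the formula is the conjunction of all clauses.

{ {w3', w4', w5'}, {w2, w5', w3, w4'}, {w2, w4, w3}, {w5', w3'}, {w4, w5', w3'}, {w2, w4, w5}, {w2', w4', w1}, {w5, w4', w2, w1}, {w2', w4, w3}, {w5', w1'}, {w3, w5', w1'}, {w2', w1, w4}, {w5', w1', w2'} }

True

Suppose w1 = 0.
Case w5 = 0:
Case w2 = 1:
(w4') alone gives w4 = 0.
But (w4) is also a unit clause — contradiction.
That branch fails; take w2 = 0 instead.
(w4) alone gives w4 = 1.
But (w4') is also a unit clause — contradiction.
Neither w2 = 1 nor w2 = 0 works.
That branch fails; take w5 = 1 instead.
(w3') alone gives w3 = 0.
Case w2 = 1:
(w4') alone gives w4 = 0.
But (w4) is also a unit clause — contradiction.
That branch fails; take w2 = 0 instead.
(w4') alone gives w4 = 0.
But (w4) is also a unit clause — contradiction.
Neither w2 = 1 nor w2 = 0 works.
Neither w5 = 1 nor w5 = 0 works.
So every satisfying assignment has w1 = True.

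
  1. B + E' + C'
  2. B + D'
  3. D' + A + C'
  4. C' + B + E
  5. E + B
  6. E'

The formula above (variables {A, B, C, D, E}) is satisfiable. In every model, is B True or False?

Suppose B = 0.
(D') alone gives D = 0.
(E) alone gives E = 1.
Now (E') is unsatisfied and unit — conflict.
So every satisfying assignment has B = True.

True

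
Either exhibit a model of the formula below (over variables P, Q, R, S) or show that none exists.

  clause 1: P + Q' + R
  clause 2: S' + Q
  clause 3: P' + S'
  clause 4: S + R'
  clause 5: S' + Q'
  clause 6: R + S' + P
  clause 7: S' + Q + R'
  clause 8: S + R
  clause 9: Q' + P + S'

Branch on S: set S = 0.
Unit clause (R') forces R = 0.
That conflicts with the unit clause (R).
Backtrack on S: now try S = 1.
Unit clause (Q) forces Q = 1.
That conflicts with the unit clause (Q').
Either choice for S ends in contradiction.

UNSATISFIABLE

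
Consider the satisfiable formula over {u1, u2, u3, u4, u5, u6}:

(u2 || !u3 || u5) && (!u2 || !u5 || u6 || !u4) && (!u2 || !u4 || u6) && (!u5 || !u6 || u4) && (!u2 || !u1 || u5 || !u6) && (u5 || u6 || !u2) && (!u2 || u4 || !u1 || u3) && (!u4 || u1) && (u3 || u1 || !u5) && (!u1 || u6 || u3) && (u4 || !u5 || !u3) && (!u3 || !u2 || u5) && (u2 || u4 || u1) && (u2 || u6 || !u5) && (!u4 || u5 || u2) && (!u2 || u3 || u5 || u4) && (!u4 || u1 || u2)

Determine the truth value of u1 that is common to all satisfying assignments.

True

Suppose u1 = false.
The clause (!u4) is unit, so u4 = false.
The clause (u2) is unit, so u2 = true.
Try u5 = false.
The clause (u6) is unit, so u6 = true.
The clause (!u3) is unit, so u3 = false.
That conflicts with the unit clause (u3).
That branch fails; take u5 = true instead.
The clause (!u6) is unit, so u6 = false.
The clause (u3) is unit, so u3 = true.
That conflicts with the unit clause (!u3).
Both values of u5 lead to a conflict.
So every satisfying assignment has u1 = True.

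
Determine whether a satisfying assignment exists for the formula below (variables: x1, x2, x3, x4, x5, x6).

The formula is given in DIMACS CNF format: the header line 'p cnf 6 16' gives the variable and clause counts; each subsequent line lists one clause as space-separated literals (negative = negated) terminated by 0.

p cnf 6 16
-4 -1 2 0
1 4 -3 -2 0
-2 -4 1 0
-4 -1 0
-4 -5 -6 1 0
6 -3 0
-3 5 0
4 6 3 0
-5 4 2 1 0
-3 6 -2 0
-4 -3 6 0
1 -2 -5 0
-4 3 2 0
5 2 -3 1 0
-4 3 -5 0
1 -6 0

Satisfiable

Branch on x4: set x4 = False.
Branch on x6: set x6 = True.
Unit clause (x1) forces x1 = True.
Branch on x3: set x3 = False.
Every clause is now satisfied; x2, x5 are unconstrained.
A satisfying assignment: x1: True,  x2: False,  x3: False,  x4: False,  x5: False,  x6: True.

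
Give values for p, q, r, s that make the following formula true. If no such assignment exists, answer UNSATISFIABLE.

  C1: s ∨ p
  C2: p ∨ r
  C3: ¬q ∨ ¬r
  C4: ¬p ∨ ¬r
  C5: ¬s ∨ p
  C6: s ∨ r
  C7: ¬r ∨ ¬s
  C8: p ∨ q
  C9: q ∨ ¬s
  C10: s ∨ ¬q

Case s = True:
(p) alone gives p = True.
(¬r) alone gives r = False.
(q) alone gives q = True.
This assignment satisfies each clause.

p=True, q=True, r=False, s=True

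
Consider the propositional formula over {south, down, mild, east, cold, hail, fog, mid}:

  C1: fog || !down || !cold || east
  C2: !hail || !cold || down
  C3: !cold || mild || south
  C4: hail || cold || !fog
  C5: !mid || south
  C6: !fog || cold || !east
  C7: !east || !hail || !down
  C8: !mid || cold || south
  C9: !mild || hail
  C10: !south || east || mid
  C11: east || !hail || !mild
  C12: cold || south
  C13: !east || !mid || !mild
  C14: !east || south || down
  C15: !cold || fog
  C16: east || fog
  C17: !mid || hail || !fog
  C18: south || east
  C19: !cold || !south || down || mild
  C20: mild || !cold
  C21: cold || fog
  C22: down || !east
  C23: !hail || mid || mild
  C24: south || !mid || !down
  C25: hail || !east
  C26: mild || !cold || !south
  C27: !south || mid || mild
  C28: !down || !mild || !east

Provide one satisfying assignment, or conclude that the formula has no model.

south ↦ true; down ↦ false; mild ↦ false; east ↦ false; cold ↦ false; hail ↦ true; fog ↦ true; mid ↦ true

Branch on mid: set mid = true.
From the singleton clause (south), south = true.
Branch on mild: set mild = false.
From the singleton clause (!cold), cold = false.
From the singleton clause (fog), fog = true.
From the singleton clause (hail), hail = true.
From the singleton clause (!east), east = false.
All clauses hold; down can take either value.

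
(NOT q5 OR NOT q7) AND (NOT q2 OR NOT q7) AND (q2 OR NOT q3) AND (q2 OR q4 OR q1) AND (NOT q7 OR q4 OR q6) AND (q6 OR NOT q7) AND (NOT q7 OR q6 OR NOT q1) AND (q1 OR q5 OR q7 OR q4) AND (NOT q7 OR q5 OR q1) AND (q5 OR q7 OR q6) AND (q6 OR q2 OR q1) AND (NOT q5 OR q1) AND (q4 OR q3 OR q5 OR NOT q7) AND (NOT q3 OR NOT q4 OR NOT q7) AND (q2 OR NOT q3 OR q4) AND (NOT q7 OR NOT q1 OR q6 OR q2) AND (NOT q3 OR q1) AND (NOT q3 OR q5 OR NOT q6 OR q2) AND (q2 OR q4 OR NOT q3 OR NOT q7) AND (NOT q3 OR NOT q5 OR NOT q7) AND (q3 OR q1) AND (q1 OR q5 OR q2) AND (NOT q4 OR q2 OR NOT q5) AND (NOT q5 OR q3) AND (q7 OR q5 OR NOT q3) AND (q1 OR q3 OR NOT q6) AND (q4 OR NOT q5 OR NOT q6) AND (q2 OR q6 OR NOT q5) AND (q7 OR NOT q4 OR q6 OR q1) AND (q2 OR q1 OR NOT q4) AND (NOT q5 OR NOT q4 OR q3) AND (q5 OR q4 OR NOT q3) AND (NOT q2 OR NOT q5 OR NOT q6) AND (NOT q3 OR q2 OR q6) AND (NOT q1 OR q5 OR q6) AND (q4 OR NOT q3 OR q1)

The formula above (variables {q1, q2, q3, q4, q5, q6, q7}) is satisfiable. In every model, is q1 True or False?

True

Suppose q1 = false.
Unit clause (NOT q5) forces q5 = false.
Unit clause (NOT q7) forces q7 = false.
Unit clause (q4) forces q4 = true.
Unit clause (q6) forces q6 = true.
Unit clause (NOT q3) forces q3 = false.
But (q3) is also a unit clause — contradiction.
So every satisfying assignment has q1 = True.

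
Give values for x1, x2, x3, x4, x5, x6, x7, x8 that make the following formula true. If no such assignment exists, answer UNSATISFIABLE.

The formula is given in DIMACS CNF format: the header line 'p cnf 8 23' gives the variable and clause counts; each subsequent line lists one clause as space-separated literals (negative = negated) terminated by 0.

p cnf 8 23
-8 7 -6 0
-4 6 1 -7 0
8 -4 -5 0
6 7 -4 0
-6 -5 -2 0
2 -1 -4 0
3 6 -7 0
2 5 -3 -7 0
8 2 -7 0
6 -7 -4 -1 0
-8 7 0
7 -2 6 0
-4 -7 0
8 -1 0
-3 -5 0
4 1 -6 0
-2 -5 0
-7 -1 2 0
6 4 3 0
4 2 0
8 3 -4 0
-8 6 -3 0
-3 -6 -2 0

x1 ↦ False, x2 ↦ False, x3 ↦ True, x4 ↦ True, x5 ↦ False, x6 ↦ True, x7 ↦ False, x8 ↦ False

Suppose x8 = False.
The clause (¬x1) is unit, so x1 = False.
Suppose x4 = True.
The clause (¬x5) is unit, so x5 = False.
The clause (¬x7) is unit, so x7 = False.
The clause (x6) is unit, so x6 = True.
The clause (x3) is unit, so x3 = True.
The clause (¬x2) is unit, so x2 = False.
Every clause now holds.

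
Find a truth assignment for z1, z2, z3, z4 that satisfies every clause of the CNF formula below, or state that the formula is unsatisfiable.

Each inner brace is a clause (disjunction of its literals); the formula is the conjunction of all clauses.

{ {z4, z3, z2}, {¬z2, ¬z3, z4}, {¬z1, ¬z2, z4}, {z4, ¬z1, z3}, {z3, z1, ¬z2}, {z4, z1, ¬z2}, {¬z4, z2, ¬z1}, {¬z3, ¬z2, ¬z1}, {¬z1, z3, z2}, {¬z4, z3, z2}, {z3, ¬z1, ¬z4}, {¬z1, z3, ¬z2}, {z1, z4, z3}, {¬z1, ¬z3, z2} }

Try z4 = True.
Try z2 = False.
From the singleton clause (¬z1), z1 = False.
From the singleton clause (z3), z3 = True.
All clauses are satisfied.

z1: False; z2: False; z3: True; z4: True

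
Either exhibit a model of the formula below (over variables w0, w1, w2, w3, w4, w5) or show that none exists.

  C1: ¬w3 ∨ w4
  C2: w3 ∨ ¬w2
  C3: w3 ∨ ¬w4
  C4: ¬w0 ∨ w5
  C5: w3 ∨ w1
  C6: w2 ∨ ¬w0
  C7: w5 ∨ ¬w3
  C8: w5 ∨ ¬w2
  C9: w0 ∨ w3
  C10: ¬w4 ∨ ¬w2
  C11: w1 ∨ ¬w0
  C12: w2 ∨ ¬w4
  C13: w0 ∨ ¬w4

Case w3 = False:
(¬w2) alone gives w2 = False.
(¬w4) alone gives w4 = False.
(w1) alone gives w1 = True.
(¬w0) alone gives w0 = False.
Now (w0) is unsatisfied and unit — conflict.
Undo w3 and try w3 = True.
(w4) alone gives w4 = True.
(w5) alone gives w5 = True.
(¬w2) alone gives w2 = False.
Now (w2) is unsatisfied and unit — conflict.
Neither w3 = True nor w3 = False works.

UNSATISFIABLE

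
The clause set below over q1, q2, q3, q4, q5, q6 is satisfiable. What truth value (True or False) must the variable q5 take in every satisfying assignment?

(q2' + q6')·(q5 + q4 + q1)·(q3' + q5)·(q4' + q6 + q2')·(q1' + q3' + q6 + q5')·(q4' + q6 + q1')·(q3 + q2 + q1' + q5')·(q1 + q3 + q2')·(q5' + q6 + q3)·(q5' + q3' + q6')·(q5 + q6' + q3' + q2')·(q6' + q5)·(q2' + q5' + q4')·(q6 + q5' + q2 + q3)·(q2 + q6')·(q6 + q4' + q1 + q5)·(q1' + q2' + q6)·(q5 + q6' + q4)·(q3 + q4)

True

Suppose q5 = 0.
(q3') alone gives q3 = 0.
(q6') alone gives q6 = 0.
(q4) alone gives q4 = 1.
(q2') alone gives q2 = 0.
(q1') alone gives q1 = 0.
Now (q1) is unsatisfied and unit — conflict.
So every satisfying assignment has q5 = True.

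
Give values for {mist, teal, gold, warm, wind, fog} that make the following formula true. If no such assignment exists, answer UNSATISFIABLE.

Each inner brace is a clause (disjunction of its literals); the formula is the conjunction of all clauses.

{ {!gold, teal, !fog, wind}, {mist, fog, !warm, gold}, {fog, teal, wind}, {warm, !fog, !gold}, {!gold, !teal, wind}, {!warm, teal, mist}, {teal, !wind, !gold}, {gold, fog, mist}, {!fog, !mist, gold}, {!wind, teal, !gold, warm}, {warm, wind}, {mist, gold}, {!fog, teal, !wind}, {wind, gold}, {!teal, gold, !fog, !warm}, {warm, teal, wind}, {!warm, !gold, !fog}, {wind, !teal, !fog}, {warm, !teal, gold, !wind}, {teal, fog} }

Branch on warm: set warm = true.
Branch on teal: set teal = true.
Branch on gold: set gold = false.
Unit clause (mist) forces mist = true.
Unit clause (!fog) forces fog = false.
Unit clause (wind) forces wind = true.
All clauses are satisfied.

mist: true, teal: true, gold: false, warm: true, wind: true, fog: false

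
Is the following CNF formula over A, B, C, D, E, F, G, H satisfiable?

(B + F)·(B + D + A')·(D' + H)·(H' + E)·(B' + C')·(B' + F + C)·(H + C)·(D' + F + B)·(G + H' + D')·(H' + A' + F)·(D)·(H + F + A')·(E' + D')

The clause (D) is unit, so D = 1.
The clause (H) is unit, so H = 1.
The clause (E) is unit, so E = 1.
Now (E') is unsatisfied and unit — conflict.
No assignment satisfies every clause.

No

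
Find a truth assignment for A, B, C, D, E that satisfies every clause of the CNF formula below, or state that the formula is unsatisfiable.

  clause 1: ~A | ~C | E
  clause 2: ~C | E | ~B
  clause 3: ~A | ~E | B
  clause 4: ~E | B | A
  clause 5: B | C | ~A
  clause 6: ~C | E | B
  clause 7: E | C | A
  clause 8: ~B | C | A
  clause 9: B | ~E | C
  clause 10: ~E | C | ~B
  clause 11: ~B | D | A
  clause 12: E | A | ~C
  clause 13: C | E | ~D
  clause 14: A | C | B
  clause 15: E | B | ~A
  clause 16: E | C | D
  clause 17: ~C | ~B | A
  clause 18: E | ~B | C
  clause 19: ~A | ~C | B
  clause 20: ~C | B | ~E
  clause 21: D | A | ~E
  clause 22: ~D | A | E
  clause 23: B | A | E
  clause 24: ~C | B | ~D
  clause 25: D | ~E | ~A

A: 1,  B: 1,  C: 1,  D: 1,  E: 1

Try A = 1.
Try C = 1.
The clause (E) is unit, so E = 1.
The clause (B) is unit, so B = 1.
The clause (D) is unit, so D = 1.
This assignment satisfies each clause.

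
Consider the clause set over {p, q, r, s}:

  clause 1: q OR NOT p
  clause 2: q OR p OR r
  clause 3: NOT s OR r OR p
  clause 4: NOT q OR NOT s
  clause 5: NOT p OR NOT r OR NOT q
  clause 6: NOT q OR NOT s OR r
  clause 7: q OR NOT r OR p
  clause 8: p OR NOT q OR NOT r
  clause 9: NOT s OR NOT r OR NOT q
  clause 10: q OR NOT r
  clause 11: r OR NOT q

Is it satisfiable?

Branch on q: set q = true.
Unit clause (NOT s) forces s = false.
Unit clause (r) forces r = true.
Unit clause (NOT p) forces p = false.
Now (p) is unsatisfied and unit — conflict.
That branch fails; take q = false instead.
Unit clause (NOT p) forces p = false.
Unit clause (r) forces r = true.
Now (NOT r) is unsatisfied and unit — conflict.
Both values of q lead to a conflict.
No assignment satisfies every clause.

Unsatisfiable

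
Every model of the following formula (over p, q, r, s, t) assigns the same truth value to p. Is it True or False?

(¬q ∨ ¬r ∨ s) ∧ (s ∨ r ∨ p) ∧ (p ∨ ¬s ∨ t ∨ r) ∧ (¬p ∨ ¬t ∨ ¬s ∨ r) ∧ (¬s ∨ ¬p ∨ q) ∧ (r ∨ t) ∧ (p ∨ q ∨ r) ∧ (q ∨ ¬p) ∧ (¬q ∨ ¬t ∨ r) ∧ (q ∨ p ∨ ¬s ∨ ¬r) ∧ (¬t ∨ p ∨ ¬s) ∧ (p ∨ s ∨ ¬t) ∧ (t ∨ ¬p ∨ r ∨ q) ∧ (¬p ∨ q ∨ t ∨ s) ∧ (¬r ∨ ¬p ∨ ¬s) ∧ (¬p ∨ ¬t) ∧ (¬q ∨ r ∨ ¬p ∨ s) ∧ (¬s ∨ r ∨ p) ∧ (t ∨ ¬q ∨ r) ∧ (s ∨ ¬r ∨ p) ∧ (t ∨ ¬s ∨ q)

Suppose p = True.
The clause (q) is unit, so q = True.
The clause (¬t) is unit, so t = False.
The clause (r) is unit, so r = True.
The clause (s) is unit, so s = True.
Now (¬s) is unsatisfied and unit — conflict.
So every satisfying assignment has p = False.

False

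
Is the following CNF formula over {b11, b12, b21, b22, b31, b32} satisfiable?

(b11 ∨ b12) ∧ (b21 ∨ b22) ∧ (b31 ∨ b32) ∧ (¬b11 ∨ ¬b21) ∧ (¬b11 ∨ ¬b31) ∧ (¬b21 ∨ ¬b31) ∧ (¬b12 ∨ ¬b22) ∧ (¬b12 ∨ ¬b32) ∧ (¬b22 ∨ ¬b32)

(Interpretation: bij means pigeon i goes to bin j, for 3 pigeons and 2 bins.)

Try b11 = True.
Unit clause (¬b21) forces b21 = False.
Unit clause (b22) forces b22 = True.
Unit clause (¬b31) forces b31 = False.
Unit clause (b32) forces b32 = True.
But (¬b32) is also a unit clause — contradiction.
So b11 must be the other value — set b11 = False.
Unit clause (b12) forces b12 = True.
Unit clause (¬b22) forces b22 = False.
Unit clause (b21) forces b21 = True.
Unit clause (¬b31) forces b31 = False.
Unit clause (b32) forces b32 = True.
But (¬b32) is also a unit clause — contradiction.
Neither b11 = True nor b11 = False works.
No assignment satisfies every clause.

No, unsatisfiable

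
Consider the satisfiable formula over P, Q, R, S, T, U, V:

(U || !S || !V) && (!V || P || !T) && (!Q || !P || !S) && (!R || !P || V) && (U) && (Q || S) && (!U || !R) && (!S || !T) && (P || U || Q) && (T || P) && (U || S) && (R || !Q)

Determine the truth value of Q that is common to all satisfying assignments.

Suppose Q = true.
From the singleton clause (U), U = true.
From the singleton clause (!R), R = false.
But (R) is also a unit clause — contradiction.
So every satisfying assignment has Q = False.

False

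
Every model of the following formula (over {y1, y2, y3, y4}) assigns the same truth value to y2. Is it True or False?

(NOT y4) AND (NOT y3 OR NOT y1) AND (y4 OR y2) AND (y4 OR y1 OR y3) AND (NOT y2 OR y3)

True

Suppose y2 = false.
Unit clause (NOT y4) forces y4 = false.
That conflicts with the unit clause (y4).
So every satisfying assignment has y2 = True.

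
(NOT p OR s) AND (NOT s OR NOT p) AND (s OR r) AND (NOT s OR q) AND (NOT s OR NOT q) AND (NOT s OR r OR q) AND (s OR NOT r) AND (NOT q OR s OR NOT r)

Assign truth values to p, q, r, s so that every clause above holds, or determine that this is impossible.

Try p = false.
Try s = true.
Unit clause (q) forces q = true.
Now (NOT q) is unsatisfied and unit — conflict.
So s must be the other value — set s = false.
Unit clause (r) forces r = true.
Now (NOT r) is unsatisfied and unit — conflict.
Both values of s lead to a conflict.
So p must be the other value — set p = true.
Unit clause (s) forces s = true.
Now (NOT s) is unsatisfied and unit — conflict.
Both values of p lead to a conflict.

UNSATISFIABLE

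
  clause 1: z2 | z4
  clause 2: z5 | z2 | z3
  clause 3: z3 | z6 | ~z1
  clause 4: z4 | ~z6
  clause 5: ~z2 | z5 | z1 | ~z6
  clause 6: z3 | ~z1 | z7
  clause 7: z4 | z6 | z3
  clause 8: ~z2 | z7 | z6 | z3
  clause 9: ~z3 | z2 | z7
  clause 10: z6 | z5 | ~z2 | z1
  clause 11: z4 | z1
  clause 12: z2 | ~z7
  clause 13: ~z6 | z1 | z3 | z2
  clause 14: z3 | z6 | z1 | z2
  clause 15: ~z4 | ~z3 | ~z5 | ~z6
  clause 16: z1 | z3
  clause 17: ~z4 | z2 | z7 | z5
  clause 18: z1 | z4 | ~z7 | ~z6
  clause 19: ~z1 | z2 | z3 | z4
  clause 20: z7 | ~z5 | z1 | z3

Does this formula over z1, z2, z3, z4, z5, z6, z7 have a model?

Yes

Case z2 = 1:
Case z4 = 0:
The clause (~z6) is unit, so z6 = 0.
The clause (z3) is unit, so z3 = 1.
The clause (z1) is unit, so z1 = 1.
No clause remains; z5, z7 are free.
A satisfying assignment: z1 ↦ 1,  z2 ↦ 1,  z3 ↦ 1,  z4 ↦ 0,  z5 ↦ 1,  z6 ↦ 0,  z7 ↦ 0.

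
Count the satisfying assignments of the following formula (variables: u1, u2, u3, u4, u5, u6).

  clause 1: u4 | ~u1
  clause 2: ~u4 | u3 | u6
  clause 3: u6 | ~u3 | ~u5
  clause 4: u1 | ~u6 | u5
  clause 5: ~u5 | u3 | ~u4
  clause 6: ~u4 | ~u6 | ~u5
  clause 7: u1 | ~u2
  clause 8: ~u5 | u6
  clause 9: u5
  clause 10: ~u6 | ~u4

There are 2^6 = 64 truth assignments over (u1, u2, u3, u4, u5, u6).
Split on u6. With u6 = 1, the clauses containing u6 are satisfied and ~u6 drops from the rest; 2 of the 2^5 = 32 assignments to the other variables satisfy what remains.
With u6 = 0, by the same count on the reduced clause set, 0 assignments work.
Total: 2 + 0 = 2.

2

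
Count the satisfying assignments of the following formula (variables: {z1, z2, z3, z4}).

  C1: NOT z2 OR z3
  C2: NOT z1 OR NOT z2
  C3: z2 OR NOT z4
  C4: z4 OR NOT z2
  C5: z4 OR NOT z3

3

There are 2^4 = 16 truth assignments over (z1, z2, z3, z4).
Split on z4. With z4 = true, the clauses containing z4 are satisfied and NOT z4 drops from the rest; 1 of the 2^3 = 8 assignments to the other variables satisfy what remains.
With z4 = false, by the same count on the reduced clause set, 2 assignments work.
(One model: z1=F, z2=F, z3=F, z4=F.)
Total: 1 + 2 = 3.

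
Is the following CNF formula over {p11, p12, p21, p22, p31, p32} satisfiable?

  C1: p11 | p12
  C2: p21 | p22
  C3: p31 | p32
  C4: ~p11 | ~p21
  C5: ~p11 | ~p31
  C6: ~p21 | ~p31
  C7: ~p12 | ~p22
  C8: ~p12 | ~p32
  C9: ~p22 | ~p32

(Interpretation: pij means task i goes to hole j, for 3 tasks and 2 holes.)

No, unsatisfiable

Try p11 = 1.
From the singleton clause (~p21), p21 = 0.
From the singleton clause (p22), p22 = 1.
From the singleton clause (~p31), p31 = 0.
From the singleton clause (p32), p32 = 1.
That conflicts with the unit clause (~p32).
Undo p11 and try p11 = 0.
From the singleton clause (p12), p12 = 1.
From the singleton clause (~p22), p22 = 0.
From the singleton clause (p21), p21 = 1.
From the singleton clause (~p31), p31 = 0.
From the singleton clause (p32), p32 = 1.
That conflicts with the unit clause (~p32).
Neither p11 = 1 nor p11 = 0 works.
No assignment satisfies every clause.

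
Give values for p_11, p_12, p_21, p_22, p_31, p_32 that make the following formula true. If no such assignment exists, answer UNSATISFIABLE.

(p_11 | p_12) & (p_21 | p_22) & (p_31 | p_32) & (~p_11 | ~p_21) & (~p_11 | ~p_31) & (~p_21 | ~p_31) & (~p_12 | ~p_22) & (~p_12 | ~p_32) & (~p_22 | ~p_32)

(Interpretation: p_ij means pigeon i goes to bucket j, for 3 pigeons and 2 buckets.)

Branch on p_11: set p_11 = 1.
Unit clause (~p_21) forces p_21 = 0.
Unit clause (p_22) forces p_22 = 1.
Unit clause (~p_31) forces p_31 = 0.
Unit clause (p_32) forces p_32 = 1.
But (~p_32) is also a unit clause — contradiction.
So p_11 must be the other value — set p_11 = 0.
Unit clause (p_12) forces p_12 = 1.
Unit clause (~p_22) forces p_22 = 0.
Unit clause (p_21) forces p_21 = 1.
Unit clause (~p_31) forces p_31 = 0.
Unit clause (p_32) forces p_32 = 1.
But (~p_32) is also a unit clause — contradiction.
Both values of p_11 lead to a conflict.

UNSATISFIABLE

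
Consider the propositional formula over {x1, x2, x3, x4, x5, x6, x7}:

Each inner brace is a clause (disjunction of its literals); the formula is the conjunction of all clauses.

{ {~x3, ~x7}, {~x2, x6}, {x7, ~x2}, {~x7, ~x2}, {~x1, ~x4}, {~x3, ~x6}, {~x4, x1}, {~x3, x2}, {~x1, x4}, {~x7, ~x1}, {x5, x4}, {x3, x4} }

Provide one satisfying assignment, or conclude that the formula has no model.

Try x3 = 0.
(x4) alone gives x4 = 1.
(~x1) alone gives x1 = 0.
That conflicts with the unit clause (x1).
Backtrack on x3: now try x3 = 1.
(~x7) alone gives x7 = 0.
(~x2) alone gives x2 = 0.
That conflicts with the unit clause (x2).
Neither x3 = 1 nor x3 = 0 works.

UNSATISFIABLE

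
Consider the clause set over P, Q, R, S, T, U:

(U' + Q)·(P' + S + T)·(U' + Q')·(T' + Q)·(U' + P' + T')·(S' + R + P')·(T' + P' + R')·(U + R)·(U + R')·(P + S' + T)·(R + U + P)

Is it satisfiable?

Branch on U: set U = 0.
Unit clause (R) forces R = 1.
But (R') is also a unit clause — contradiction.
So U must be the other value — set U = 1.
Unit clause (Q) forces Q = 1.
But (Q') is also a unit clause — contradiction.
Either choice for U ends in contradiction.
No assignment satisfies every clause.

No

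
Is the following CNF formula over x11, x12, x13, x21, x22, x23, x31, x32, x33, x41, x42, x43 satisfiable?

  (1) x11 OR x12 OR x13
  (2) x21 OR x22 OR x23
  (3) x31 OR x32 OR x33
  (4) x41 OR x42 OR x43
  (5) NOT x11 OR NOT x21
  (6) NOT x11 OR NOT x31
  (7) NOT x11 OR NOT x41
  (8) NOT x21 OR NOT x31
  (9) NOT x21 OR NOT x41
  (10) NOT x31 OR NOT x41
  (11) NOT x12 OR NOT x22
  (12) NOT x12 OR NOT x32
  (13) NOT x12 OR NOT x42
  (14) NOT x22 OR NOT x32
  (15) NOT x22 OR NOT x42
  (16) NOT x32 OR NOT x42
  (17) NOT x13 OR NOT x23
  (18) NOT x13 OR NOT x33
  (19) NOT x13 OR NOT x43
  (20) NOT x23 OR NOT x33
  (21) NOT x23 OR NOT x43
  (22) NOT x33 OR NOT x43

Try x11 = false.
Try x12 = true.
Unit clause (NOT x22) forces x22 = false.
Unit clause (NOT x32) forces x32 = false.
Unit clause (NOT x42) forces x42 = false.
Try x21 = true.
Unit clause (NOT x31) forces x31 = false.
Unit clause (x33) forces x33 = true.
Unit clause (NOT x41) forces x41 = false.
Unit clause (x43) forces x43 = true.
Now (NOT x43) is unsatisfied and unit — conflict.
So x21 must be the other value — set x21 = false.
Unit clause (x23) forces x23 = true.
Unit clause (NOT x13) forces x13 = false.
Unit clause (NOT x33) forces x33 = false.
Unit clause (x31) forces x31 = true.
Unit clause (NOT x41) forces x41 = false.
Unit clause (x43) forces x43 = true.
Now (NOT x43) is unsatisfied and unit — conflict.
Either choice for x21 ends in contradiction.
So x12 must be the other value — set x12 = false.
Unit clause (x13) forces x13 = true.
Unit clause (NOT x23) forces x23 = false.
Unit clause (NOT x33) forces x33 = false.
Unit clause (NOT x43) forces x43 = false.
Try x21 = true.
Unit clause (NOT x31) forces x31 = false.
Unit clause (x32) forces x32 = true.
Unit clause (NOT x41) forces x41 = false.
Unit clause (x42) forces x42 = true.
Now (NOT x42) is unsatisfied and unit — conflict.
So x21 must be the other value — set x21 = false.
Unit clause (x22) forces x22 = true.
Unit clause (NOT x32) forces x32 = false.
Unit clause (x31) forces x31 = true.
Unit clause (NOT x41) forces x41 = false.
Unit clause (x42) forces x42 = true.
Now (NOT x42) is unsatisfied and unit — conflict.
Either choice for x21 ends in contradiction.
Either choice for x12 ends in contradiction.
So x11 must be the other value — set x11 = true.
Unit clause (NOT x21) forces x21 = false.
Unit clause (NOT x31) forces x31 = false.
Unit clause (NOT x41) forces x41 = false.
Try x22 = true.
Unit clause (NOT x12) forces x12 = false.
Unit clause (NOT x32) forces x32 = false.
Unit clause (x33) forces x33 = true.
Unit clause (NOT x42) forces x42 = false.
Unit clause (x43) forces x43 = true.
Now (NOT x43) is unsatisfied and unit — conflict.
So x22 must be the other value — set x22 = false.
Unit clause (x23) forces x23 = true.
Unit clause (NOT x13) forces x13 = false.
Unit clause (NOT x33) forces x33 = false.
Unit clause (x32) forces x32 = true.
Unit clause (NOT x12) forces x12 = false.
Unit clause (NOT x42) forces x42 = false.
Unit clause (x43) forces x43 = true.
Now (NOT x43) is unsatisfied and unit — conflict.
Either choice for x22 ends in contradiction.
Either choice for x11 ends in contradiction.
No assignment satisfies every clause.

Unsatisfiable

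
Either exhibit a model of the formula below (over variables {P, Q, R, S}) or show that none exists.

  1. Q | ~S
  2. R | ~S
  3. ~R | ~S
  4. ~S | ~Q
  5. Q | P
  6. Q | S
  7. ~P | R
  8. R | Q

P: 0, Q: 1, R: 1, S: 0

Case Q = 1:
The clause (~S) is unit, so S = 0.
Case P = 0:
Every clause is now satisfied; R is unconstrained.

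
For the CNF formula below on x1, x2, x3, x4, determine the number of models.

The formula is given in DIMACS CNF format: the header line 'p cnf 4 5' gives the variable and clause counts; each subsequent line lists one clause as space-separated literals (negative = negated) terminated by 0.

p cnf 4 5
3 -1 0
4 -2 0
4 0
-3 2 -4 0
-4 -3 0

There are 2^4 = 16 truth assignments over (x1, x2, x3, x4).
Check each against the 5 clauses (columns in the order x1, x2, x3, x4):
  F F F F  ✗ fails (x4)
  F F F T  ✓ satisfies all
  F F T F  ✗ fails (x4)
  F F T T  ✗ fails (¬x3 ∨ x2 ∨ ¬x4)
  F T F F  ✗ fails (x4 ∨ ¬x2)
  F T F T  ✓ satisfies all
  F T T F  ✗ fails (x4 ∨ ¬x2)
  F T T T  ✗ fails (¬x4 ∨ ¬x3)
  T F F F  ✗ fails (x3 ∨ ¬x1)
  T F F T  ✗ fails (x3 ∨ ¬x1)
  T F T F  ✗ fails (x4)
  T F T T  ✗ fails (¬x3 ∨ x2 ∨ ¬x4)
  T T F F  ✗ fails (x3 ∨ ¬x1)
  T T F T  ✗ fails (x3 ∨ ¬x1)
  T T T F  ✗ fails (x4 ∨ ¬x2)
  T T T T  ✗ fails (¬x4 ∨ ¬x3)
2 of the 16 rows are models.

2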